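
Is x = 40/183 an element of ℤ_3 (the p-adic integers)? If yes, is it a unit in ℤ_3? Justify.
x ∉ ℤ_3 (v_3(x) = -1 < 0)

ℤ_3 = {x ∈ ℚ_3 : v_3(x) ≥ 0} and ℤ_3^× = {x ∈ ℤ_3 : v_3(x) = 0}. Here v_3(40/183) = v_3(num) − v_3(den) = -1; compare against these criteria.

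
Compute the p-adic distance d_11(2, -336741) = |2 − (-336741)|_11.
d_11(2, -336741) = 1/14641

Step 1 — x − y = 2 − (-336741) = 336743. Step 2 — v_11(336743) = 4 (factor: 336743 = (11^4 · 23); the sign does not affect v_p). Step 3 — |x − y|_11 = 11^{-4} = 1/14641.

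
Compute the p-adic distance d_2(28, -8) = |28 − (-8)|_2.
d_2(28, -8) = 1/4

Step 1 — x − y = 28 − (-8) = 36. Step 2 — v_2(36) = 2 (factor: 36 = (2^2 · 9); the sign does not affect v_p). Step 3 — |x − y|_2 = 2^{-2} = 1/4.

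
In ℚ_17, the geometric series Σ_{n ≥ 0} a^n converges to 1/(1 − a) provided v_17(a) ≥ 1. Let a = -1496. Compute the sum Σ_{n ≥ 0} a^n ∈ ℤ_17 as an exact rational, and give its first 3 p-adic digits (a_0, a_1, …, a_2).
Σ a^n = 1/(1 − a) = 1/1497;  first 3 digits = (1, 14, 3)

v_17(a) = 1 ≥ 1, so the series converges in ℤ_17 to 1/(1 − a) = 1/(1 − (-1496)) = 1/1497. Expand this rational in ℤ_17: compute digits iteratively via d_i = x_i mod 17, x_{i+1} = (x_i − d_i)/17. The first 3 digits are (1, 14, 3).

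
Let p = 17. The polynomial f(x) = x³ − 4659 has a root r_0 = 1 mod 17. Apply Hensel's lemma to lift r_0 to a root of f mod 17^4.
r_3 = 56560 (mod 83521)

Hensel: r_{i+1} = r_i − f(r_i)/f′(r_i) mod 17^{i+2}, where f′(x) = 3x². Iterate:
  r_0 = 1 (mod 17)
  r_1 = 205 (mod 289)
  r_2 = 2517 (mod 4913)
  r_3 = 56560 (mod 83521)
Final: r = 56560 with f(r) ≡ 0 mod 17^4.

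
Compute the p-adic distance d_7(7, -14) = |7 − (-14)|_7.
d_7(7, -14) = 1/7

Step 1 — x − y = 7 − (-14) = 21. Step 2 — v_7(21) = 1 (factor: 21 = (7^1 · 3); the sign does not affect v_p). Step 3 — |x − y|_7 = 7^{-1} = 1/7.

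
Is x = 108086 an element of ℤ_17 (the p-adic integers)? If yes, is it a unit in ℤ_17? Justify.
x ∈ ℤ_17 but not a unit; v_17(x) = 3 > 0

ℤ_17 = {x ∈ ℚ_17 : v_17(x) ≥ 0} and ℤ_17^× = {x ∈ ℤ_17 : v_17(x) = 0}. Here v_17(108086) = v_17(num) − v_17(den) = 3; compare against these criteria.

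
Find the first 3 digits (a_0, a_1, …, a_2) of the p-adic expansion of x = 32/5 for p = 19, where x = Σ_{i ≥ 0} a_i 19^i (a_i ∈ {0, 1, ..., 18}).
(a_0, …, a_2) = (14, 11, 7)

v_19(32/5) = 0 (numerator and denominator both coprime to 19), so x ∈ ℤ_19^×. Compute digits iteratively via a_i = x_i mod 19, x_{i+1} = (x_i − a_i)/19, with x_0 = x:
  x_0 = 32/5;  a_0 = 14;  x_1 = (x_0 − 14)/19 = -2/5
  x_1 = -2/5;  a_1 = 11;  x_2 = (x_1 − 11)/19 = -3/5
  x_2 = -3/5;  a_2 = 7;  x_3 = (x_2 − 7)/19 = -2/5
Digits: (14, 11, 7).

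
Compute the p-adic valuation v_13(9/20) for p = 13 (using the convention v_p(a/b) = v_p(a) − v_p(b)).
v_13(9/20) = 0

Factor powers of 13 from the numerator and denominator of the reduced fraction: 9 = 13^0 · 9 and 20 = 13^0 · 20. Apply v_p(a/b) = v_p(a) − v_p(b): v_13(9/20) = 0 − 0 = 0.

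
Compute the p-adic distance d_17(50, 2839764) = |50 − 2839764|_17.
d_17(50, 2839764) = 1/1419857

Step 1 — x − y = 50 − 2839764 = -2839714. Step 2 — v_17(-2839714) = 5 (factor: -2839714 = −(17^5 · 2); the sign does not affect v_p). Step 3 — |x − y|_17 = 17^{-5} = 1/1419857.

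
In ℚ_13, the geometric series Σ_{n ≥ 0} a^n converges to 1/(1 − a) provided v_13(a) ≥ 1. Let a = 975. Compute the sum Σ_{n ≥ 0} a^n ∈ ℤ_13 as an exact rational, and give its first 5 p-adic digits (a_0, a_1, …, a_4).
Σ a^n = 1/(1 − a) = -1/974;  first 5 digits = (1, 10, 1, 3, 1)

v_13(a) = 1 ≥ 1, so the series converges in ℤ_13 to 1/(1 − a) = 1/(1 − 975) = -1/974. Expand this rational in ℤ_13: compute digits iteratively via d_i = x_i mod 13, x_{i+1} = (x_i − d_i)/13. The first 5 digits are (1, 10, 1, 3, 1).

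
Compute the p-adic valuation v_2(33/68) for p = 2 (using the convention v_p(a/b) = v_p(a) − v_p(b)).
v_2(33/68) = -2

Factor powers of 2 from the numerator and denominator of the reduced fraction: 33 = 2^0 · 33 and 68 = 2^2 · 17. Apply v_p(a/b) = v_p(a) − v_p(b): v_2(33/68) = 0 − 2 = -2.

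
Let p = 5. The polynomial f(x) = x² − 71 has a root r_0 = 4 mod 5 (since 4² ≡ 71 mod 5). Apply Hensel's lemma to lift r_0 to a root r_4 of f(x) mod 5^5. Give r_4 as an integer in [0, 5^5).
r_4 = 1014 (mod 3125)

Hensel's recurrence: r_{i+1} = r_i − f(r_i)·(f′(r_i))^{-1} mod 5^{i+2}, with f′(x) = 2x. Iterate:
  r_0 = 4 (mod 5)
  r_1 = 14 (mod 25)
  r_2 = 14 (mod 125)
  r_3 = 389 (mod 625)
  r_4 = 1014 (mod 3125)
Final: r_4 = 1014, and one checks f(r_4) ≡ 0 mod 5^5.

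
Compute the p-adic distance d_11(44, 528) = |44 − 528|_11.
d_11(44, 528) = 1/121

Step 1 — x − y = 44 − 528 = -484. Step 2 — v_11(-484) = 2 (factor: -484 = −(11^2 · 4); the sign does not affect v_p). Step 3 — |x − y|_11 = 11^{-2} = 1/121.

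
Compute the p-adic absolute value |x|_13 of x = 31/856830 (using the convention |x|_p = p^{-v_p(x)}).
|31/856830|_13 = 28561

Step 1 — compute v_13(x) by factoring powers of 13 out of the numerator and denominator: v_13(31/856830) = -4. Step 2 — apply |x|_p = p^{-v_p(x)} = 13^{4} = 28561.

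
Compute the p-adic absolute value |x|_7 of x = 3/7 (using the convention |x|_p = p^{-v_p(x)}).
|3/7|_7 = 7

Step 1 — compute v_7(x) by factoring powers of 7 out of the numerator and denominator: v_7(3/7) = -1. Step 2 — apply |x|_p = p^{-v_p(x)} = 7^{1} = 7.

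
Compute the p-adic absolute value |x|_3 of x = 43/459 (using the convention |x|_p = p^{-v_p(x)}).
|43/459|_3 = 27

Step 1 — compute v_3(x) by factoring powers of 3 out of the numerator and denominator: v_3(43/459) = -3. Step 2 — apply |x|_p = p^{-v_p(x)} = 3^{3} = 27.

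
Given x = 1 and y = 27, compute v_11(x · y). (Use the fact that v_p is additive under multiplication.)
v_11(27) = 0

v_p(x) = 0 (factor: 1 = 11^0 · 1); v_p(y) = 0 (factor: 27 = 11^0 · 27). Additivity: v_p(xy) = v_p(x) + v_p(y) = 0 + 0 = 0. (Direct check: xy = 27 = 11^0 · (27).)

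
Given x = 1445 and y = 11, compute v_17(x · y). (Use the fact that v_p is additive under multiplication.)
v_17(15895) = 2

v_p(x) = 2 (factor: 1445 = 17^2 · 5); v_p(y) = 0 (factor: 11 = 17^0 · 11). Additivity: v_p(xy) = v_p(x) + v_p(y) = 2 + 0 = 2. (Direct check: xy = 15895 = 17^2 · (55).)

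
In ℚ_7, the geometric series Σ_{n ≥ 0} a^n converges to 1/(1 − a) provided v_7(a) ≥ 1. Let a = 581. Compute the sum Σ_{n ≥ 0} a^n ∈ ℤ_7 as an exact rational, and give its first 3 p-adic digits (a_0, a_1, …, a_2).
Σ a^n = 1/(1 − a) = -1/580;  first 3 digits = (1, 6, 5)

v_7(a) = 1 ≥ 1, so the series converges in ℤ_7 to 1/(1 − a) = 1/(1 − 581) = -1/580. Expand this rational in ℤ_7: compute digits iteratively via d_i = x_i mod 7, x_{i+1} = (x_i − d_i)/7. The first 3 digits are (1, 6, 5).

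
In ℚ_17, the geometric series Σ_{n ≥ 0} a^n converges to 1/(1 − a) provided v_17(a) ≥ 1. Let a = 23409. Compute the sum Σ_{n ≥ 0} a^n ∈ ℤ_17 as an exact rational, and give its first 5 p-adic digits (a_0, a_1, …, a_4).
Σ a^n = 1/(1 − a) = -1/23408;  first 5 digits = (1, 0, 13, 4, 16)

v_17(a) = 2 ≥ 1, so the series converges in ℤ_17 to 1/(1 − a) = 1/(1 − 23409) = -1/23408. Expand this rational in ℤ_17: compute digits iteratively via d_i = x_i mod 17, x_{i+1} = (x_i − d_i)/17. The first 5 digits are (1, 0, 13, 4, 16).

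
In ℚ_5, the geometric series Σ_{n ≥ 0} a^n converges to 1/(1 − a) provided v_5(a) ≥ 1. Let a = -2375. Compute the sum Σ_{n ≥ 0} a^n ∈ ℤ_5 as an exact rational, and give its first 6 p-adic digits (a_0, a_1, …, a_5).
Σ a^n = 1/(1 − a) = 1/2376;  first 6 digits = (1, 0, 0, 1, 1, 4)

v_5(a) = 3 ≥ 1, so the series converges in ℤ_5 to 1/(1 − a) = 1/(1 − (-2375)) = 1/2376. Expand this rational in ℤ_5: compute digits iteratively via d_i = x_i mod 5, x_{i+1} = (x_i − d_i)/5. The first 6 digits are (1, 0, 0, 1, 1, 4).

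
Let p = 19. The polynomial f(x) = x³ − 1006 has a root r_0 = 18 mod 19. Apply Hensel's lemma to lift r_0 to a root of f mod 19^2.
r_1 = 94 (mod 361)

Hensel: r_{i+1} = r_i − f(r_i)/f′(r_i) mod 19^{i+2}, where f′(x) = 3x². Iterate:
  r_0 = 18 (mod 19)
  r_1 = 94 (mod 361)
Final: r = 94 with f(r) ≡ 0 mod 19^2.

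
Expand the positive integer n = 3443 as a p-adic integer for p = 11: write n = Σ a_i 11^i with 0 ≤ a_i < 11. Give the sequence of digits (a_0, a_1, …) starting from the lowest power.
(a_0, a_1, …) = (0, 5, 6, 2)

Repeated division by 11 gives the digits low-to-high: 3443 = 5·11^1 + 6·11^2 + 2·11^3. Digit sequence: (0, 5, 6, 2).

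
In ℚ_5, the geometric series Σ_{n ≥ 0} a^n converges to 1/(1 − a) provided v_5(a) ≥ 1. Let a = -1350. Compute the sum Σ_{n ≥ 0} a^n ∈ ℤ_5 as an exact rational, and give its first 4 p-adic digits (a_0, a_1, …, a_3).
Σ a^n = 1/(1 − a) = 1/1351;  first 4 digits = (1, 0, 1, 4)

v_5(a) = 2 ≥ 1, so the series converges in ℤ_5 to 1/(1 − a) = 1/(1 − (-1350)) = 1/1351. Expand this rational in ℤ_5: compute digits iteratively via d_i = x_i mod 5, x_{i+1} = (x_i − d_i)/5. The first 4 digits are (1, 0, 1, 4).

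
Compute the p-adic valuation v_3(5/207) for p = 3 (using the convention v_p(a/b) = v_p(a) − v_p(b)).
v_3(5/207) = -2

Factor powers of 3 from the numerator and denominator of the reduced fraction: 5 = 3^0 · 5 and 207 = 3^2 · 23. Apply v_p(a/b) = v_p(a) − v_p(b): v_3(5/207) = 0 − 2 = -2.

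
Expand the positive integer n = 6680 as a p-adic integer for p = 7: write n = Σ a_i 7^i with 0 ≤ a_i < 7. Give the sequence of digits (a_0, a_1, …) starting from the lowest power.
(a_0, a_1, …) = (2, 2, 3, 5, 2)

Repeated division by 7 gives the digits low-to-high: 6680 = 2 + 2·7^1 + 3·7^2 + 5·7^3 + 2·7^4. Digit sequence: (2, 2, 3, 5, 2).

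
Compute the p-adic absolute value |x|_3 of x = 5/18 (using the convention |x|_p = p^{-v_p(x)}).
|5/18|_3 = 9

Step 1 — compute v_3(x) by factoring powers of 3 out of the numerator and denominator: v_3(5/18) = -2. Step 2 — apply |x|_p = p^{-v_p(x)} = 3^{2} = 9.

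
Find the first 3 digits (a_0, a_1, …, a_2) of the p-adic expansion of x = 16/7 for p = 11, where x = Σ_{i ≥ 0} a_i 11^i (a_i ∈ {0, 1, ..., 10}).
(a_0, …, a_2) = (7, 9, 7)

v_11(16/7) = 0 (numerator and denominator both coprime to 11), so x ∈ ℤ_11^×. Compute digits iteratively via a_i = x_i mod 11, x_{i+1} = (x_i − a_i)/11, with x_0 = x:
  x_0 = 16/7;  a_0 = 7;  x_1 = (x_0 − 7)/11 = -3/7
  x_1 = -3/7;  a_1 = 9;  x_2 = (x_1 − 9)/11 = -6/7
  x_2 = -6/7;  a_2 = 7;  x_3 = (x_2 − 7)/11 = -5/7
Digits: (7, 9, 7).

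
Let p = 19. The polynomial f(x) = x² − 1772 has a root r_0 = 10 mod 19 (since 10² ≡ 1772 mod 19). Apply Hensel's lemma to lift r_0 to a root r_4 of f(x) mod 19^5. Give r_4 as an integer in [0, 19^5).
r_4 = 1248576 (mod 2476099)

Hensel's recurrence: r_{i+1} = r_i − f(r_i)·(f′(r_i))^{-1} mod 19^{i+2}, with f′(x) = 2x. Iterate:
  r_0 = 10 (mod 19)
  r_1 = 238 (mod 361)
  r_2 = 238 (mod 6859)
  r_3 = 75687 (mod 130321)
  r_4 = 1248576 (mod 2476099)
Final: r_4 = 1248576, and one checks f(r_4) ≡ 0 mod 19^5.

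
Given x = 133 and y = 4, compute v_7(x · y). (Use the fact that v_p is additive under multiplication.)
v_7(532) = 1

v_p(x) = 1 (factor: 133 = 7^1 · 19); v_p(y) = 0 (factor: 4 = 7^0 · 4). Additivity: v_p(xy) = v_p(x) + v_p(y) = 1 + 0 = 1. (Direct check: xy = 532 = 7^1 · (76).)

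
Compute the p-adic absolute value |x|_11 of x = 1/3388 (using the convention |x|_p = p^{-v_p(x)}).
|1/3388|_11 = 121

Step 1 — compute v_11(x) by factoring powers of 11 out of the numerator and denominator: v_11(1/3388) = -2. Step 2 — apply |x|_p = p^{-v_p(x)} = 11^{2} = 121.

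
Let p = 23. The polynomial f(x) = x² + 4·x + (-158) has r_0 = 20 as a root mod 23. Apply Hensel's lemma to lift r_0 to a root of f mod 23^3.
r_2 = 10761 (mod 12167)

Hensel: r_{i+1} = r_i − f(r_i)·(f′(r_i))^{-1} mod 23^{i+2}, f′(x) = 2x + 4. Iterate:
  r_0 = 20 (mod 23)
  r_1 = 181 (mod 529)
  r_2 = 10761 (mod 12167)
Final: r = 10761 satisfies f(r) ≡ 0 mod 23^3.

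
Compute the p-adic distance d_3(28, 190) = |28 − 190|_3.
d_3(28, 190) = 1/81

Step 1 — x − y = 28 − 190 = -162. Step 2 — v_3(-162) = 4 (factor: -162 = −(3^4 · 2); the sign does not affect v_p). Step 3 — |x − y|_3 = 3^{-4} = 1/81.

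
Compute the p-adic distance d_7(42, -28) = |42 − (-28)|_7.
d_7(42, -28) = 1/7

Step 1 — x − y = 42 − (-28) = 70. Step 2 — v_7(70) = 1 (factor: 70 = (7^1 · 10); the sign does not affect v_p). Step 3 — |x − y|_7 = 7^{-1} = 1/7.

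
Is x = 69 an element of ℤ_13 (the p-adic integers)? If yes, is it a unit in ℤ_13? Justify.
x ∈ ℤ_13^× (unit); v_13(x) = 0

ℤ_13 = {x ∈ ℚ_13 : v_13(x) ≥ 0} and ℤ_13^× = {x ∈ ℤ_13 : v_13(x) = 0}. Here v_13(69) = v_13(num) − v_13(den) = 0; compare against these criteria.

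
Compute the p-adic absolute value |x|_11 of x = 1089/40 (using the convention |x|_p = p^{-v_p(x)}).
|1089/40|_11 = 1/121

Step 1 — compute v_11(x) by factoring powers of 11 out of the numerator and denominator: v_11(1089/40) = 2. Step 2 — apply |x|_p = p^{-v_p(x)} = 11^{-2} = 1/121.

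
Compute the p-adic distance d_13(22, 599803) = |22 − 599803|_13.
d_13(22, 599803) = 1/28561

Step 1 — x − y = 22 − 599803 = -599781. Step 2 — v_13(-599781) = 4 (factor: -599781 = −(13^4 · 21); the sign does not affect v_p). Step 3 — |x − y|_13 = 13^{-4} = 1/28561.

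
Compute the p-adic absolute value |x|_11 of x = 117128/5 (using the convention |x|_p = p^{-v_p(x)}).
|117128/5|_11 = 1/14641

Step 1 — compute v_11(x) by factoring powers of 11 out of the numerator and denominator: v_11(117128/5) = 4. Step 2 — apply |x|_p = p^{-v_p(x)} = 11^{-4} = 1/14641.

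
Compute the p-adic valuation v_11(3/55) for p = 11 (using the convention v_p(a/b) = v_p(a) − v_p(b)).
v_11(3/55) = -1

Factor powers of 11 from the numerator and denominator of the reduced fraction: 3 = 11^0 · 3 and 55 = 11^1 · 5. Apply v_p(a/b) = v_p(a) − v_p(b): v_11(3/55) = 0 − 1 = -1.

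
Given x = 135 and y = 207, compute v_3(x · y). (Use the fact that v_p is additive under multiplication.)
v_3(27945) = 5

v_p(x) = 3 (factor: 135 = 3^3 · 5); v_p(y) = 2 (factor: 207 = 3^2 · 23). Additivity: v_p(xy) = v_p(x) + v_p(y) = 3 + 2 = 5. (Direct check: xy = 27945 = 3^5 · (115).)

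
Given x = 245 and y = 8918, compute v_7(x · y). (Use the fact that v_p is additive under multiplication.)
v_7(2184910) = 5

v_p(x) = 2 (factor: 245 = 7^2 · 5); v_p(y) = 3 (factor: 8918 = 7^3 · 26). Additivity: v_p(xy) = v_p(x) + v_p(y) = 2 + 3 = 5. (Direct check: xy = 2184910 = 7^5 · (130).)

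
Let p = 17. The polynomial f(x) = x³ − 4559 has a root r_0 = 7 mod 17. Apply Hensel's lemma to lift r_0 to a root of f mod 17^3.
r_2 = 4121 (mod 4913)

Hensel: r_{i+1} = r_i − f(r_i)/f′(r_i) mod 17^{i+2}, where f′(x) = 3x². Iterate:
  r_0 = 7 (mod 17)
  r_1 = 75 (mod 289)
  r_2 = 4121 (mod 4913)
Final: r = 4121 with f(r) ≡ 0 mod 17^3.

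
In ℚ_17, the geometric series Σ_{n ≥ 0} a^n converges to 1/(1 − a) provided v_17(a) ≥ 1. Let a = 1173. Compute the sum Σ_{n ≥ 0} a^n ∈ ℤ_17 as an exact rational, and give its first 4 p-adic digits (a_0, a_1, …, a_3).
Σ a^n = 1/(1 − a) = -1/1172;  first 4 digits = (1, 1, 5, 9)

v_17(a) = 1 ≥ 1, so the series converges in ℤ_17 to 1/(1 − a) = 1/(1 − 1173) = -1/1172. Expand this rational in ℤ_17: compute digits iteratively via d_i = x_i mod 17, x_{i+1} = (x_i − d_i)/17. The first 4 digits are (1, 1, 5, 9).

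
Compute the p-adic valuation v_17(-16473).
v_17(-16473) = 2

v_17(n) is the largest exponent k such that 17^k divides n. Factor out: -16473 = -17^2 · 57. (Sign doesn't affect v_p.) So v_17(-16473) = 2.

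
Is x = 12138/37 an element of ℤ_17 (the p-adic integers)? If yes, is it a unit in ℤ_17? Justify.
x ∈ ℤ_17 but not a unit; v_17(x) = 2 > 0

ℤ_17 = {x ∈ ℚ_17 : v_17(x) ≥ 0} and ℤ_17^× = {x ∈ ℤ_17 : v_17(x) = 0}. Here v_17(12138/37) = v_17(num) − v_17(den) = 2; compare against these criteria.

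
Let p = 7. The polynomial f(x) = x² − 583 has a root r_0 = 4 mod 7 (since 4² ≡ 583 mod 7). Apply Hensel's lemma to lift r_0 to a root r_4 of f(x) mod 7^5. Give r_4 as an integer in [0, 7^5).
r_4 = 15369 (mod 16807)

Hensel's recurrence: r_{i+1} = r_i − f(r_i)·(f′(r_i))^{-1} mod 7^{i+2}, with f′(x) = 2x. Iterate:
  r_0 = 4 (mod 7)
  r_1 = 32 (mod 49)
  r_2 = 277 (mod 343)
  r_3 = 963 (mod 2401)
  r_4 = 15369 (mod 16807)
Final: r_4 = 15369, and one checks f(r_4) ≡ 0 mod 7^5.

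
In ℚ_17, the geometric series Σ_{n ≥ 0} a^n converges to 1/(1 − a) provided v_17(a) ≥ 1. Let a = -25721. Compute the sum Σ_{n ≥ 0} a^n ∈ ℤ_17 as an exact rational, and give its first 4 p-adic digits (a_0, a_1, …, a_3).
Σ a^n = 1/(1 − a) = 1/25722;  first 4 digits = (1, 0, 13, 11)

v_17(a) = 2 ≥ 1, so the series converges in ℤ_17 to 1/(1 − a) = 1/(1 − (-25721)) = 1/25722. Expand this rational in ℤ_17: compute digits iteratively via d_i = x_i mod 17, x_{i+1} = (x_i − d_i)/17. The first 4 digits are (1, 0, 13, 11).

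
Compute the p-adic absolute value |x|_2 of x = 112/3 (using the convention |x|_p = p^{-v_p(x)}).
|112/3|_2 = 1/16

Step 1 — compute v_2(x) by factoring powers of 2 out of the numerator and denominator: v_2(112/3) = 4. Step 2 — apply |x|_p = p^{-v_p(x)} = 2^{-4} = 1/16.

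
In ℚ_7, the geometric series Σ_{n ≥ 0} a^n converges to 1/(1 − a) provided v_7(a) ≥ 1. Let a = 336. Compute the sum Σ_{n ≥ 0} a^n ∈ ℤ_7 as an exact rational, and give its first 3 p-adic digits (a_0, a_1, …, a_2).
Σ a^n = 1/(1 − a) = -1/335;  first 3 digits = (1, 6, 0)

v_7(a) = 1 ≥ 1, so the series converges in ℤ_7 to 1/(1 − a) = 1/(1 − 336) = -1/335. Expand this rational in ℤ_7: compute digits iteratively via d_i = x_i mod 7, x_{i+1} = (x_i − d_i)/7. The first 3 digits are (1, 6, 0).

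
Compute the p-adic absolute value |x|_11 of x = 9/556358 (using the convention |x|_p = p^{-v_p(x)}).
|9/556358|_11 = 14641

Step 1 — compute v_11(x) by factoring powers of 11 out of the numerator and denominator: v_11(9/556358) = -4. Step 2 — apply |x|_p = p^{-v_p(x)} = 11^{4} = 14641.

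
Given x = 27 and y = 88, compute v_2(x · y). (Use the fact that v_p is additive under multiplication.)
v_2(2376) = 3

v_p(x) = 0 (factor: 27 = 2^0 · 27); v_p(y) = 3 (factor: 88 = 2^3 · 11). Additivity: v_p(xy) = v_p(x) + v_p(y) = 0 + 3 = 3. (Direct check: xy = 2376 = 2^3 · (297).)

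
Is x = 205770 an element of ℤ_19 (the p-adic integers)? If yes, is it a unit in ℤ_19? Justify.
x ∈ ℤ_19 but not a unit; v_19(x) = 3 > 0

ℤ_19 = {x ∈ ℚ_19 : v_19(x) ≥ 0} and ℤ_19^× = {x ∈ ℤ_19 : v_19(x) = 0}. Here v_19(205770) = v_19(num) − v_19(den) = 3; compare against these criteria.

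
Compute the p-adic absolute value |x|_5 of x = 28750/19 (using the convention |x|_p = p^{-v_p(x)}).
|28750/19|_5 = 1/625

Step 1 — compute v_5(x) by factoring powers of 5 out of the numerator and denominator: v_5(28750/19) = 4. Step 2 — apply |x|_p = p^{-v_p(x)} = 5^{-4} = 1/625.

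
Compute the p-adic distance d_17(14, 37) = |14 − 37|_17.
d_17(14, 37) = 1

Step 1 — x − y = 14 − 37 = -23. Step 2 — v_17(-23) = 0 (factor: -23 = −(17^0 · 23); the sign does not affect v_p). Step 3 — |x − y|_17 = 17^{0} = 1.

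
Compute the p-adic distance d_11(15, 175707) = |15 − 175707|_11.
d_11(15, 175707) = 1/14641

Step 1 — x − y = 15 − 175707 = -175692. Step 2 — v_11(-175692) = 4 (factor: -175692 = −(11^4 · 12); the sign does not affect v_p). Step 3 — |x − y|_11 = 11^{-4} = 1/14641.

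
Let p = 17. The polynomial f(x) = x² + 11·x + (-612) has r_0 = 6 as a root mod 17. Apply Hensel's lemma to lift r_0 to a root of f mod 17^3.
r_2 = 3559 (mod 4913)

Hensel: r_{i+1} = r_i − f(r_i)·(f′(r_i))^{-1} mod 17^{i+2}, f′(x) = 2x + 11. Iterate:
  r_0 = 6 (mod 17)
  r_1 = 91 (mod 289)
  r_2 = 3559 (mod 4913)
Final: r = 3559 satisfies f(r) ≡ 0 mod 17^3.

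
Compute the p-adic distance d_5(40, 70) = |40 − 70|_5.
d_5(40, 70) = 1/5

Step 1 — x − y = 40 − 70 = -30. Step 2 — v_5(-30) = 1 (factor: -30 = −(5^1 · 6); the sign does not affect v_p). Step 3 — |x − y|_5 = 5^{-1} = 1/5.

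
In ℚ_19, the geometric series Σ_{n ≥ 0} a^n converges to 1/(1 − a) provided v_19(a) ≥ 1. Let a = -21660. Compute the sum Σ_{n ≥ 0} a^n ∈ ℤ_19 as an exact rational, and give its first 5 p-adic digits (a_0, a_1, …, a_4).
Σ a^n = 1/(1 − a) = 1/21661;  first 5 digits = (1, 0, 16, 15, 8)

v_19(a) = 2 ≥ 1, so the series converges in ℤ_19 to 1/(1 − a) = 1/(1 − (-21660)) = 1/21661. Expand this rational in ℤ_19: compute digits iteratively via d_i = x_i mod 19, x_{i+1} = (x_i − d_i)/19. The first 5 digits are (1, 0, 16, 15, 8).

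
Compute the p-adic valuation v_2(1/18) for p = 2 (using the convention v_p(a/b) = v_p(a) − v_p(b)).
v_2(1/18) = -1

Factor powers of 2 from the numerator and denominator of the reduced fraction: 1 = 2^0 · 1 and 18 = 2^1 · 9. Apply v_p(a/b) = v_p(a) − v_p(b): v_2(1/18) = 0 − 1 = -1.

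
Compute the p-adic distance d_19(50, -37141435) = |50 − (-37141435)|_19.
d_19(50, -37141435) = 1/2476099

Step 1 — x − y = 50 − (-37141435) = 37141485. Step 2 — v_19(37141485) = 5 (factor: 37141485 = (19^5 · 15); the sign does not affect v_p). Step 3 — |x − y|_19 = 19^{-5} = 1/2476099.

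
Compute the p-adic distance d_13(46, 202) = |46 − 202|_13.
d_13(46, 202) = 1/13

Step 1 — x − y = 46 − 202 = -156. Step 2 — v_13(-156) = 1 (factor: -156 = −(13^1 · 12); the sign does not affect v_p). Step 3 — |x − y|_13 = 13^{-1} = 1/13.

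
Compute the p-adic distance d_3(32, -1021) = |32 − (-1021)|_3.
d_3(32, -1021) = 1/81

Step 1 — x − y = 32 − (-1021) = 1053. Step 2 — v_3(1053) = 4 (factor: 1053 = (3^4 · 13); the sign does not affect v_p). Step 3 — |x − y|_3 = 3^{-4} = 1/81.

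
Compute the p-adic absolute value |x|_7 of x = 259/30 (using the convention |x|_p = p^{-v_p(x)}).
|259/30|_7 = 1/7

Step 1 — compute v_7(x) by factoring powers of 7 out of the numerator and denominator: v_7(259/30) = 1. Step 2 — apply |x|_p = p^{-v_p(x)} = 7^{-1} = 1/7.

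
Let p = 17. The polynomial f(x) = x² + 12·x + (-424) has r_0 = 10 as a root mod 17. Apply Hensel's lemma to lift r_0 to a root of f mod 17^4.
r_3 = 42680 (mod 83521)

Hensel: r_{i+1} = r_i − f(r_i)·(f′(r_i))^{-1} mod 17^{i+2}, f′(x) = 2x + 12. Iterate:
  r_0 = 10 (mod 17)
  r_1 = 197 (mod 289)
  r_2 = 3376 (mod 4913)
  r_3 = 42680 (mod 83521)
Final: r = 42680 satisfies f(r) ≡ 0 mod 17^4.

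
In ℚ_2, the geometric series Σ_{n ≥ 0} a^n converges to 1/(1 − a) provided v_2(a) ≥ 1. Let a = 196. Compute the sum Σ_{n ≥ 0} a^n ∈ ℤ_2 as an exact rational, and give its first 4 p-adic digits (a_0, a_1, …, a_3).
Σ a^n = 1/(1 − a) = -1/195;  first 4 digits = (1, 0, 1, 0)

v_2(a) = 2 ≥ 1, so the series converges in ℤ_2 to 1/(1 − a) = 1/(1 − 196) = -1/195. Expand this rational in ℤ_2: compute digits iteratively via d_i = x_i mod 2, x_{i+1} = (x_i − d_i)/2. The first 4 digits are (1, 0, 1, 0).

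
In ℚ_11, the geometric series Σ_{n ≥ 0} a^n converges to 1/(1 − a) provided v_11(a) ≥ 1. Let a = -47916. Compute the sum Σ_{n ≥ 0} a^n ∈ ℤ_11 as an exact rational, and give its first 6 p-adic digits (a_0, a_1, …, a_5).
Σ a^n = 1/(1 − a) = 1/47917;  first 6 digits = (1, 0, 0, 8, 7, 10)

v_11(a) = 3 ≥ 1, so the series converges in ℤ_11 to 1/(1 − a) = 1/(1 − (-47916)) = 1/47917. Expand this rational in ℤ_11: compute digits iteratively via d_i = x_i mod 11, x_{i+1} = (x_i − d_i)/11. The first 6 digits are (1, 0, 0, 8, 7, 10).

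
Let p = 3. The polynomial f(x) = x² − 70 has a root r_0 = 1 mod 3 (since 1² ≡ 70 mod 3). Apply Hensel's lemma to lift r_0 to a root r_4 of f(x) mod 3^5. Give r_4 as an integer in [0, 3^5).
r_4 = 193 (mod 243)

Hensel's recurrence: r_{i+1} = r_i − f(r_i)·(f′(r_i))^{-1} mod 3^{i+2}, with f′(x) = 2x. Iterate:
  r_0 = 1 (mod 3)
  r_1 = 4 (mod 9)
  r_2 = 4 (mod 27)
  r_3 = 31 (mod 81)
  r_4 = 193 (mod 243)
Final: r_4 = 193, and one checks f(r_4) ≡ 0 mod 3^5.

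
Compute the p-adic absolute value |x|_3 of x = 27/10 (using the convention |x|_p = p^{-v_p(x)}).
|27/10|_3 = 1/27

Step 1 — compute v_3(x) by factoring powers of 3 out of the numerator and denominator: v_3(27/10) = 3. Step 2 — apply |x|_p = p^{-v_p(x)} = 3^{-3} = 1/27.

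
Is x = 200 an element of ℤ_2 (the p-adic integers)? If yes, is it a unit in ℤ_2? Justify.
x ∈ ℤ_2 but not a unit; v_2(x) = 3 > 0

ℤ_2 = {x ∈ ℚ_2 : v_2(x) ≥ 0} and ℤ_2^× = {x ∈ ℤ_2 : v_2(x) = 0}. Here v_2(200) = v_2(num) − v_2(den) = 3; compare against these criteria.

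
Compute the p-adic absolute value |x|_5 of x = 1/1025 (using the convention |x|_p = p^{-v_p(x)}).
|1/1025|_5 = 25

Step 1 — compute v_5(x) by factoring powers of 5 out of the numerator and denominator: v_5(1/1025) = -2. Step 2 — apply |x|_p = p^{-v_p(x)} = 5^{2} = 25.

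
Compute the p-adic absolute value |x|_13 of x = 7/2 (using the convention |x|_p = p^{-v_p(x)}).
|7/2|_13 = 1

Step 1 — compute v_13(x) by factoring powers of 13 out of the numerator and denominator: v_13(7/2) = 0. Step 2 — apply |x|_p = p^{-v_p(x)} = 13^{0} = 1.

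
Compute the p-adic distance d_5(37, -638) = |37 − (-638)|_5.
d_5(37, -638) = 1/25

Step 1 — x − y = 37 − (-638) = 675. Step 2 — v_5(675) = 2 (factor: 675 = (5^2 · 27); the sign does not affect v_p). Step 3 — |x − y|_5 = 5^{-2} = 1/25.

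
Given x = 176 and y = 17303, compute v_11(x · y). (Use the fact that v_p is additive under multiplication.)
v_11(3045328) = 4

v_p(x) = 1 (factor: 176 = 11^1 · 16); v_p(y) = 3 (factor: 17303 = 11^3 · 13). Additivity: v_p(xy) = v_p(x) + v_p(y) = 1 + 3 = 4. (Direct check: xy = 3045328 = 11^4 · (208).)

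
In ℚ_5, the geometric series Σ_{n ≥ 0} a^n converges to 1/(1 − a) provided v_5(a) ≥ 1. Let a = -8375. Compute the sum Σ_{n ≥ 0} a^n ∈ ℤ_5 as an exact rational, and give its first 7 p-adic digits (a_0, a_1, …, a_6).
Σ a^n = 1/(1 − a) = 1/8376;  first 7 digits = (1, 0, 0, 3, 1, 2, 3)

v_5(a) = 3 ≥ 1, so the series converges in ℤ_5 to 1/(1 − a) = 1/(1 − (-8375)) = 1/8376. Expand this rational in ℤ_5: compute digits iteratively via d_i = x_i mod 5, x_{i+1} = (x_i − d_i)/5. The first 7 digits are (1, 0, 0, 3, 1, 2, 3).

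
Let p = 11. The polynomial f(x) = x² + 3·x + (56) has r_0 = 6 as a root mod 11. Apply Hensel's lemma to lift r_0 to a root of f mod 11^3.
r_2 = 281 (mod 1331)

Hensel: r_{i+1} = r_i − f(r_i)·(f′(r_i))^{-1} mod 11^{i+2}, f′(x) = 2x + 3. Iterate:
  r_0 = 6 (mod 11)
  r_1 = 39 (mod 121)
  r_2 = 281 (mod 1331)
Final: r = 281 satisfies f(r) ≡ 0 mod 11^3.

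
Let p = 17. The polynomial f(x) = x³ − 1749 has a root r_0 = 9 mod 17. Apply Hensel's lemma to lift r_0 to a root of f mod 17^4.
r_3 = 53678 (mod 83521)

Hensel: r_{i+1} = r_i − f(r_i)/f′(r_i) mod 17^{i+2}, where f′(x) = 3x². Iterate:
  r_0 = 9 (mod 17)
  r_1 = 213 (mod 289)
  r_2 = 4548 (mod 4913)
  r_3 = 53678 (mod 83521)
Final: r = 53678 with f(r) ≡ 0 mod 17^4.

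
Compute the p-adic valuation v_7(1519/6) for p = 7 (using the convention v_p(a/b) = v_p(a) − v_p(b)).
v_7(1519/6) = 2

Factor powers of 7 from the numerator and denominator of the reduced fraction: 1519 = 7^2 · 31 and 6 = 7^0 · 6. Apply v_p(a/b) = v_p(a) − v_p(b): v_7(1519/6) = 2 − 0 = 2.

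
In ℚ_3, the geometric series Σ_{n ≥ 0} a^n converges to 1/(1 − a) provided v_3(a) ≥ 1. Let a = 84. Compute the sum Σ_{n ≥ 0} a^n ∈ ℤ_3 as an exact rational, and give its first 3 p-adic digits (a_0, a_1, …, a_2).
Σ a^n = 1/(1 − a) = -1/83;  first 3 digits = (1, 1, 1)

v_3(a) = 1 ≥ 1, so the series converges in ℤ_3 to 1/(1 − a) = 1/(1 − 84) = -1/83. Expand this rational in ℤ_3: compute digits iteratively via d_i = x_i mod 3, x_{i+1} = (x_i − d_i)/3. The first 3 digits are (1, 1, 1).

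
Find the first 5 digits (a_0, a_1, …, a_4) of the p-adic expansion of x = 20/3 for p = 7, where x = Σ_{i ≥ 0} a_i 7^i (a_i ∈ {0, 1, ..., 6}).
(a_0, …, a_4) = (2, 3, 2, 2, 2)

v_7(20/3) = 0 (numerator and denominator both coprime to 7), so x ∈ ℤ_7^×. Compute digits iteratively via a_i = x_i mod 7, x_{i+1} = (x_i − a_i)/7, with x_0 = x:
  x_0 = 20/3;  a_0 = 2;  x_1 = (x_0 − 2)/7 = 2/3
  x_1 = 2/3;  a_1 = 3;  x_2 = (x_1 − 3)/7 = -1/3
  x_2 = -1/3;  a_2 = 2;  x_3 = (x_2 − 2)/7 = -1/3
  x_3 = -1/3;  a_3 = 2;  x_4 = (x_3 − 2)/7 = -1/3
  x_4 = -1/3;  a_4 = 2;  x_5 = (x_4 − 2)/7 = -1/3
Digits: (2, 3, 2, 2, 2).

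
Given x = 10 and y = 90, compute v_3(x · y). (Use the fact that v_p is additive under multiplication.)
v_3(900) = 2

v_p(x) = 0 (factor: 10 = 3^0 · 10); v_p(y) = 2 (factor: 90 = 3^2 · 10). Additivity: v_p(xy) = v_p(x) + v_p(y) = 0 + 2 = 2. (Direct check: xy = 900 = 3^2 · (100).)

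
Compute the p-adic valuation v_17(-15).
v_17(-15) = 0

v_17(n) is the largest exponent k such that 17^k divides n. Factor out: -15 = -17^0 · 15. (Sign doesn't affect v_p.) So v_17(-15) = 0.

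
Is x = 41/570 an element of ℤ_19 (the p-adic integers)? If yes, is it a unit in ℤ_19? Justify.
x ∉ ℤ_19 (v_19(x) = -1 < 0)

ℤ_19 = {x ∈ ℚ_19 : v_19(x) ≥ 0} and ℤ_19^× = {x ∈ ℤ_19 : v_19(x) = 0}. Here v_19(41/570) = v_19(num) − v_19(den) = -1; compare against these criteria.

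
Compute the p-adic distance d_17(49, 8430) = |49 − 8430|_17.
d_17(49, 8430) = 1/289

Step 1 — x − y = 49 − 8430 = -8381. Step 2 — v_17(-8381) = 2 (factor: -8381 = −(17^2 · 29); the sign does not affect v_p). Step 3 — |x − y|_17 = 17^{-2} = 1/289.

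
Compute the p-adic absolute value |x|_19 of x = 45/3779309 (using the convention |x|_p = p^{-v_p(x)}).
|45/3779309|_19 = 130321

Step 1 — compute v_19(x) by factoring powers of 19 out of the numerator and denominator: v_19(45/3779309) = -4. Step 2 — apply |x|_p = p^{-v_p(x)} = 19^{4} = 130321.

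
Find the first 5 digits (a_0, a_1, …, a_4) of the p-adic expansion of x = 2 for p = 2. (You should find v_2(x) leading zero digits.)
(a_0, …, a_4) = (0, 1, 0, 0, 0)

v_2(2) = 1, so a_0 = ... = a_0 = 0. Factor out: x = 2^1 · u with u = 1 a unit in ℤ_2. Expand u iteratively via a_{v+i} = u_i mod 2, u_{i+1} = (u_i − a_{v+i})/2:
  u_0 = 1;  a_1 = 1;  u_1 = (u_0 − 1)/2 = 0
  u_1 = 0;  a_2 = 0;  u_2 = (u_1 − 0)/2 = 0
  u_2 = 0;  a_3 = 0;  u_3 = (u_2 − 0)/2 = 0
  u_3 = 0;  a_4 = 0;  u_4 = (u_3 − 0)/2 = 0
Digits: (0, 1, 0, 0, 0).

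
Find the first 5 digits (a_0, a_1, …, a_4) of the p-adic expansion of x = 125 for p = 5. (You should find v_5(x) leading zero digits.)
(a_0, …, a_4) = (0, 0, 0, 1, 0)

v_5(125) = 3, so a_0 = ... = a_2 = 0. Factor out: x = 5^3 · u with u = 1 a unit in ℤ_5. Expand u iteratively via a_{v+i} = u_i mod 5, u_{i+1} = (u_i − a_{v+i})/5:
  u_0 = 1;  a_3 = 1;  u_1 = (u_0 − 1)/5 = 0
  u_1 = 0;  a_4 = 0;  u_2 = (u_1 − 0)/5 = 0
Digits: (0, 0, 0, 1, 0).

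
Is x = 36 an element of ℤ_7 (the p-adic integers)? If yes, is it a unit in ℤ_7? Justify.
x ∈ ℤ_7^× (unit); v_7(x) = 0

ℤ_7 = {x ∈ ℚ_7 : v_7(x) ≥ 0} and ℤ_7^× = {x ∈ ℤ_7 : v_7(x) = 0}. Here v_7(36) = v_7(num) − v_7(den) = 0; compare against these criteria.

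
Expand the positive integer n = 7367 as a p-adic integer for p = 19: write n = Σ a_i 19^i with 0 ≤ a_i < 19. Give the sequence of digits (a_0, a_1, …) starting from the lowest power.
(a_0, a_1, …) = (14, 7, 1, 1)

Repeated division by 19 gives the digits low-to-high: 7367 = 14 + 7·19^1 + 1·19^2 + 1·19^3. Digit sequence: (14, 7, 1, 1).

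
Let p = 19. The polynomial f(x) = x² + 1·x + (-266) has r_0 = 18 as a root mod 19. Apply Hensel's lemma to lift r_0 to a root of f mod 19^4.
r_3 = 91066 (mod 130321)

Hensel: r_{i+1} = r_i − f(r_i)·(f′(r_i))^{-1} mod 19^{i+2}, f′(x) = 2x + 1. Iterate:
  r_0 = 18 (mod 19)
  r_1 = 94 (mod 361)
  r_2 = 1899 (mod 6859)
  r_3 = 91066 (mod 130321)
Final: r = 91066 satisfies f(r) ≡ 0 mod 19^4.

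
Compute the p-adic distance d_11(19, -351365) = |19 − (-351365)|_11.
d_11(19, -351365) = 1/14641

Step 1 — x − y = 19 − (-351365) = 351384. Step 2 — v_11(351384) = 4 (factor: 351384 = (11^4 · 24); the sign does not affect v_p). Step 3 — |x − y|_11 = 11^{-4} = 1/14641.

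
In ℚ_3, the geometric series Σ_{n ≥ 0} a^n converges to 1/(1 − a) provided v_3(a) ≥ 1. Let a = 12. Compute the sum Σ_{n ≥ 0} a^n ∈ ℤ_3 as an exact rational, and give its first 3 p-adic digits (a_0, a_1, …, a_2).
Σ a^n = 1/(1 − a) = -1/11;  first 3 digits = (1, 1, 2)

v_3(a) = 1 ≥ 1, so the series converges in ℤ_3 to 1/(1 − a) = 1/(1 − 12) = -1/11. Expand this rational in ℤ_3: compute digits iteratively via d_i = x_i mod 3, x_{i+1} = (x_i − d_i)/3. The first 3 digits are (1, 1, 2).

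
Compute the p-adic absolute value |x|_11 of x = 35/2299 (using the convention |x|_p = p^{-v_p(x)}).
|35/2299|_11 = 121

Step 1 — compute v_11(x) by factoring powers of 11 out of the numerator and denominator: v_11(35/2299) = -2. Step 2 — apply |x|_p = p^{-v_p(x)} = 11^{2} = 121.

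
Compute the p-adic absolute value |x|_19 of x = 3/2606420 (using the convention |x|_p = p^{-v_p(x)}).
|3/2606420|_19 = 130321

Step 1 — compute v_19(x) by factoring powers of 19 out of the numerator and denominator: v_19(3/2606420) = -4. Step 2 — apply |x|_p = p^{-v_p(x)} = 19^{4} = 130321.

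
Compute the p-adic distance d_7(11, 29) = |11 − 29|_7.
d_7(11, 29) = 1

Step 1 — x − y = 11 − 29 = -18. Step 2 — v_7(-18) = 0 (factor: -18 = −(7^0 · 18); the sign does not affect v_p). Step 3 — |x − y|_7 = 7^{0} = 1.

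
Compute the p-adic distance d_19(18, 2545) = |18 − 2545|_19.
d_19(18, 2545) = 1/361

Step 1 — x − y = 18 − 2545 = -2527. Step 2 — v_19(-2527) = 2 (factor: -2527 = −(19^2 · 7); the sign does not affect v_p). Step 3 — |x − y|_19 = 19^{-2} = 1/361.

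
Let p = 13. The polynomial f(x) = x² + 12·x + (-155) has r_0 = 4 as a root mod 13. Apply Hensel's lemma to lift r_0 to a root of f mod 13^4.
r_3 = 3735 (mod 28561)

Hensel: r_{i+1} = r_i − f(r_i)·(f′(r_i))^{-1} mod 13^{i+2}, f′(x) = 2x + 12. Iterate:
  r_0 = 4 (mod 13)
  r_1 = 17 (mod 169)
  r_2 = 1538 (mod 2197)
  r_3 = 3735 (mod 28561)
Final: r = 3735 satisfies f(r) ≡ 0 mod 13^4.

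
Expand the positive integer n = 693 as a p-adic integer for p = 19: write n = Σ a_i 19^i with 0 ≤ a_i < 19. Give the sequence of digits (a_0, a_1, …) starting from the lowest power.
(a_0, a_1, …) = (9, 17, 1)

Repeated division by 19 gives the digits low-to-high: 693 = 9 + 17·19^1 + 1·19^2. Digit sequence: (9, 17, 1).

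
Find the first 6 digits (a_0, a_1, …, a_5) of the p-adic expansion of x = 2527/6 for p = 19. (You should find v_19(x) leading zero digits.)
(a_0, …, a_5) = (0, 0, 17, 15, 15, 15)

v_19(2527/6) = 2, so a_0 = ... = a_1 = 0. Factor out: x = 19^2 · u with u = 7/6 a unit in ℤ_19. Expand u iteratively via a_{v+i} = u_i mod 19, u_{i+1} = (u_i − a_{v+i})/19:
  u_0 = 7/6;  a_2 = 17;  u_1 = (u_0 − 17)/19 = -5/6
  u_1 = -5/6;  a_3 = 15;  u_2 = (u_1 − 15)/19 = -5/6
  u_2 = -5/6;  a_4 = 15;  u_3 = (u_2 − 15)/19 = -5/6
  u_3 = -5/6;  a_5 = 15;  u_4 = (u_3 − 15)/19 = -5/6
Digits: (0, 0, 17, 15, 15, 15).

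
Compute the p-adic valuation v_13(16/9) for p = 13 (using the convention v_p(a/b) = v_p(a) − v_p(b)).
v_13(16/9) = 0

Factor powers of 13 from the numerator and denominator of the reduced fraction: 16 = 13^0 · 16 and 9 = 13^0 · 9. Apply v_p(a/b) = v_p(a) − v_p(b): v_13(16/9) = 0 − 0 = 0.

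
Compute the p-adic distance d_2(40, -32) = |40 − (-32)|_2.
d_2(40, -32) = 1/8

Step 1 — x − y = 40 − (-32) = 72. Step 2 — v_2(72) = 3 (factor: 72 = (2^3 · 9); the sign does not affect v_p). Step 3 — |x − y|_2 = 2^{-3} = 1/8.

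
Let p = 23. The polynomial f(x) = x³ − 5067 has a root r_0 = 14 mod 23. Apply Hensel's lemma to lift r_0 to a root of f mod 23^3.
r_2 = 6500 (mod 12167)

Hensel: r_{i+1} = r_i − f(r_i)/f′(r_i) mod 23^{i+2}, where f′(x) = 3x². Iterate:
  r_0 = 14 (mod 23)
  r_1 = 152 (mod 529)
  r_2 = 6500 (mod 12167)
Final: r = 6500 with f(r) ≡ 0 mod 23^3.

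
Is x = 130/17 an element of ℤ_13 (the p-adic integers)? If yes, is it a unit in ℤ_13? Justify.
x ∈ ℤ_13 but not a unit; v_13(x) = 1 > 0

ℤ_13 = {x ∈ ℚ_13 : v_13(x) ≥ 0} and ℤ_13^× = {x ∈ ℤ_13 : v_13(x) = 0}. Here v_13(130/17) = v_13(num) − v_13(den) = 1; compare against these criteria.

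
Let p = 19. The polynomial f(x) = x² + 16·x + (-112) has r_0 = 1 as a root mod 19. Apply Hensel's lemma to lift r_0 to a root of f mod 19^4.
r_3 = 75716 (mod 130321)

Hensel: r_{i+1} = r_i − f(r_i)·(f′(r_i))^{-1} mod 19^{i+2}, f′(x) = 2x + 16. Iterate:
  r_0 = 1 (mod 19)
  r_1 = 267 (mod 361)
  r_2 = 267 (mod 6859)
  r_3 = 75716 (mod 130321)
Final: r = 75716 satisfies f(r) ≡ 0 mod 19^4.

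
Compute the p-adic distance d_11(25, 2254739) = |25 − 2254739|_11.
d_11(25, 2254739) = 1/161051

Step 1 — x − y = 25 − 2254739 = -2254714. Step 2 — v_11(-2254714) = 5 (factor: -2254714 = −(11^5 · 14); the sign does not affect v_p). Step 3 — |x − y|_11 = 11^{-5} = 1/161051.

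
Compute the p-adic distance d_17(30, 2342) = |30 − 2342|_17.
d_17(30, 2342) = 1/289

Step 1 — x − y = 30 − 2342 = -2312. Step 2 — v_17(-2312) = 2 (factor: -2312 = −(17^2 · 8); the sign does not affect v_p). Step 3 — |x − y|_17 = 17^{-2} = 1/289.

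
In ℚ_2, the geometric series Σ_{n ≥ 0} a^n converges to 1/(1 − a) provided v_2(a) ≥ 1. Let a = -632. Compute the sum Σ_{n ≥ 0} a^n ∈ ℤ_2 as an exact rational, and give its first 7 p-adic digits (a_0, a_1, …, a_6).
Σ a^n = 1/(1 − a) = 1/633;  first 7 digits = (1, 0, 0, 1, 0, 0, 1)

v_2(a) = 3 ≥ 1, so the series converges in ℤ_2 to 1/(1 − a) = 1/(1 − (-632)) = 1/633. Expand this rational in ℤ_2: compute digits iteratively via d_i = x_i mod 2, x_{i+1} = (x_i − d_i)/2. The first 7 digits are (1, 0, 0, 1, 0, 0, 1).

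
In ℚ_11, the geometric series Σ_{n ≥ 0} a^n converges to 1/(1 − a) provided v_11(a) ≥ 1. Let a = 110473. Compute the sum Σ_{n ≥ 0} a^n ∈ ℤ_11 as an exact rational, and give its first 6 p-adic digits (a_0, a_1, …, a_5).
Σ a^n = 1/(1 − a) = -1/110472;  first 6 digits = (1, 0, 0, 6, 7, 0)

v_11(a) = 3 ≥ 1, so the series converges in ℤ_11 to 1/(1 − a) = 1/(1 − 110473) = -1/110472. Expand this rational in ℤ_11: compute digits iteratively via d_i = x_i mod 11, x_{i+1} = (x_i − d_i)/11. The first 6 digits are (1, 0, 0, 6, 7, 0).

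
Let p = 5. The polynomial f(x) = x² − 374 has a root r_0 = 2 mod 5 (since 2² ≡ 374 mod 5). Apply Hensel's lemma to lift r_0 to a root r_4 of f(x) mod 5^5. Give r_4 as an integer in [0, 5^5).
r_4 = 2307 (mod 3125)

Hensel's recurrence: r_{i+1} = r_i − f(r_i)·(f′(r_i))^{-1} mod 5^{i+2}, with f′(x) = 2x. Iterate:
  r_0 = 2 (mod 5)
  r_1 = 7 (mod 25)
  r_2 = 57 (mod 125)
  r_3 = 432 (mod 625)
  r_4 = 2307 (mod 3125)
Final: r_4 = 2307, and one checks f(r_4) ≡ 0 mod 5^5.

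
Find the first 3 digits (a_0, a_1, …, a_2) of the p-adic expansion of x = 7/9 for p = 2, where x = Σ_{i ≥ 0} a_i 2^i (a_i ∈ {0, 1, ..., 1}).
(a_0, …, a_2) = (1, 1, 1)

v_2(7/9) = 0 (numerator and denominator both coprime to 2), so x ∈ ℤ_2^×. Compute digits iteratively via a_i = x_i mod 2, x_{i+1} = (x_i − a_i)/2, with x_0 = x:
  x_0 = 7/9;  a_0 = 1;  x_1 = (x_0 − 1)/2 = -1/9
  x_1 = -1/9;  a_1 = 1;  x_2 = (x_1 − 1)/2 = -5/9
  x_2 = -5/9;  a_2 = 1;  x_3 = (x_2 − 1)/2 = -7/9
Digits: (1, 1, 1).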